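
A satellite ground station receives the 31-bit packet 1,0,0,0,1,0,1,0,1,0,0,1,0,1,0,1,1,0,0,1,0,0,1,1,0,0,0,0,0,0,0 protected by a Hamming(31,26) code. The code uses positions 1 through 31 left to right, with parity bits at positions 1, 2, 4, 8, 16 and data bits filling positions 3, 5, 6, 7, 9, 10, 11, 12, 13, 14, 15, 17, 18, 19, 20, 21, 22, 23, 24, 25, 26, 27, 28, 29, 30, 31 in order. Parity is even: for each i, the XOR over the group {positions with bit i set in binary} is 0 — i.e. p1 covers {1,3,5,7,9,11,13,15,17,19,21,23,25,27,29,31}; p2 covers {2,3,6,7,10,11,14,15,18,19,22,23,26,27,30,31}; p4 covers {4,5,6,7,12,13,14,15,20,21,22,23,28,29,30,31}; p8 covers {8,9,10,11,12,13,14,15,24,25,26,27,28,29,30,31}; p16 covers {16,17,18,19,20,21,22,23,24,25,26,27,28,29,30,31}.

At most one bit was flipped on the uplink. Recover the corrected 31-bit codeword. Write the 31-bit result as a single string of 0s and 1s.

1000101010010101110100110000000

s1 (pos 1,3,5,7,9,11,13,15,17,19,21,23,25,27,29,31): 1⊕0⊕1⊕1⊕1⊕0⊕0⊕0⊕1⊕0⊕0⊕1⊕0⊕0⊕0⊕0 = 0
s2 (pos 2,3,6,7,10,11,14,15,18,19,22,23,26,27,30,31): 0⊕0⊕0⊕1⊕0⊕0⊕1⊕0⊕0⊕0⊕0⊕1⊕0⊕0⊕0⊕0 = 1
s4 (pos 4,5,6,7,12,13,14,15,20,21,22,23,28,29,30,31): 0⊕1⊕0⊕1⊕1⊕0⊕1⊕0⊕1⊕0⊕0⊕1⊕0⊕0⊕0⊕0 = 0
s8 (pos 8,9,10,11,12,13,14,15,24,25,26,27,28,29,30,31): 0⊕1⊕0⊕0⊕1⊕0⊕1⊕0⊕1⊕0⊕0⊕0⊕0⊕0⊕0⊕0 = 0
s16 (pos 16,17,18,19,20,21,22,23,24,25,26,27,28,29,30,31): 1⊕1⊕0⊕0⊕1⊕0⊕0⊕1⊕1⊕0⊕0⊕0⊕0⊕0⊕0⊕0 = 1
Syndrome s16…s1 = 10010 → error at position 18.
Flip position 18: 1000101010010101100100110000000 → 1000101010010101110100110000000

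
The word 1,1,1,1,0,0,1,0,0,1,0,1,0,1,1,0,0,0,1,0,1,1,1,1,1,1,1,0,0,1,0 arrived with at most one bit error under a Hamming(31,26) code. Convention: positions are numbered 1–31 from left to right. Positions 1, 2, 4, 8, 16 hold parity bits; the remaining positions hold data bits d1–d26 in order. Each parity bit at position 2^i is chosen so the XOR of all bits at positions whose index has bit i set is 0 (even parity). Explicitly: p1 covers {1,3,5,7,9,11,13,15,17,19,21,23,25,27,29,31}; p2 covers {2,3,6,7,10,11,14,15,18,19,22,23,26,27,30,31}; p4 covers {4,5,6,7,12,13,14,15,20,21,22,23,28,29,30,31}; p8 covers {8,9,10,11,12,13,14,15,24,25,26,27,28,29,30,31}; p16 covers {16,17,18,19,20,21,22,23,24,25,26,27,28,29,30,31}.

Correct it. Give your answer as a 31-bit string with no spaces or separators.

s1 (pos 1,3,5,7,9,11,13,15,17,19,21,23,25,27,29,31): 1⊕1⊕0⊕1⊕0⊕0⊕0⊕1⊕0⊕1⊕1⊕1⊕1⊕1⊕0⊕0 = 1
s2 (pos 2,3,6,7,10,11,14,15,18,19,22,23,26,27,30,31): 1⊕1⊕0⊕1⊕1⊕0⊕1⊕1⊕0⊕1⊕1⊕1⊕1⊕1⊕1⊕0 = 0
s4 (pos 4,5,6,7,12,13,14,15,20,21,22,23,28,29,30,31): 1⊕0⊕0⊕1⊕1⊕0⊕1⊕1⊕0⊕1⊕1⊕1⊕0⊕0⊕1⊕0 = 1
s8 (pos 8,9,10,11,12,13,14,15,24,25,26,27,28,29,30,31): 0⊕0⊕1⊕0⊕1⊕0⊕1⊕1⊕1⊕1⊕1⊕1⊕0⊕0⊕1⊕0 = 1
s16 (pos 16,17,18,19,20,21,22,23,24,25,26,27,28,29,30,31): 0⊕0⊕0⊕1⊕0⊕1⊕1⊕1⊕1⊕1⊕1⊕1⊕0⊕0⊕1⊕0 = 1
Syndrome s16…s1 = 11101 → error at position 29.
Flip position 29: 1111001001010110001011111110010 → 1111001001010110001011111110110

1111001001010110001011111110110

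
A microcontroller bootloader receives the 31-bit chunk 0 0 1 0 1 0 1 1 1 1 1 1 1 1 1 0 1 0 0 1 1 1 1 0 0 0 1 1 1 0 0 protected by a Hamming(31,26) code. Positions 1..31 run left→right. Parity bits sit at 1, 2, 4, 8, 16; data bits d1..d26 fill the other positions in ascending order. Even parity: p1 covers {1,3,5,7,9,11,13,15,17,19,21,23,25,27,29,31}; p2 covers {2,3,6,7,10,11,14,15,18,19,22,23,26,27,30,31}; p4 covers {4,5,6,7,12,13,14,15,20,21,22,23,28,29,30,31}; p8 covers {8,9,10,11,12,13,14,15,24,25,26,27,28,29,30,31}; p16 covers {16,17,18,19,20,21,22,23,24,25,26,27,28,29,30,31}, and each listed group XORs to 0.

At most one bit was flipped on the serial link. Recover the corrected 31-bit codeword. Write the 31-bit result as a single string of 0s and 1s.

0010101110111110100111100011100

s1 (pos 1,3,5,7,9,11,13,15,17,19,21,23,25,27,29,31): 0⊕1⊕1⊕1⊕1⊕1⊕1⊕1⊕1⊕0⊕1⊕1⊕0⊕1⊕1⊕0 = 0
s2 (pos 2,3,6,7,10,11,14,15,18,19,22,23,26,27,30,31): 0⊕1⊕0⊕1⊕1⊕1⊕1⊕1⊕0⊕0⊕1⊕1⊕0⊕1⊕0⊕0 = 1
s4 (pos 4,5,6,7,12,13,14,15,20,21,22,23,28,29,30,31): 0⊕1⊕0⊕1⊕1⊕1⊕1⊕1⊕1⊕1⊕1⊕1⊕1⊕1⊕0⊕0 = 0
s8 (pos 8,9,10,11,12,13,14,15,24,25,26,27,28,29,30,31): 1⊕1⊕1⊕1⊕1⊕1⊕1⊕1⊕0⊕0⊕0⊕1⊕1⊕1⊕0⊕0 = 1
s16 (pos 16,17,18,19,20,21,22,23,24,25,26,27,28,29,30,31): 0⊕1⊕0⊕0⊕1⊕1⊕1⊕1⊕0⊕0⊕0⊕1⊕1⊕1⊕0⊕0 = 0
Syndrome s16…s1 = 01010 → error at position 10.
Flip position 10: 0010101111111110100111100011100 → 0010101110111110100111100011100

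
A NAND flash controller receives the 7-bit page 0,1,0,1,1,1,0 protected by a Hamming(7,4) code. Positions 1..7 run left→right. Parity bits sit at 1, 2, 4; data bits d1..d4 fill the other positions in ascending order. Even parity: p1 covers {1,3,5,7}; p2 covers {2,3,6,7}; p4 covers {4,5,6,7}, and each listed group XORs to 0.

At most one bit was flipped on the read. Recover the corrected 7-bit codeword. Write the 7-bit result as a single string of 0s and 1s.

s1 (pos 1,3,5,7): 0⊕0⊕1⊕0 = 1
s2 (pos 2,3,6,7): 1⊕0⊕1⊕0 = 0
s4 (pos 4,5,6,7): 1⊕1⊕1⊕0 = 1
Syndrome s4…s1 = 101 → error at position 5.
Flip position 5: 0101110 → 0101010

0101010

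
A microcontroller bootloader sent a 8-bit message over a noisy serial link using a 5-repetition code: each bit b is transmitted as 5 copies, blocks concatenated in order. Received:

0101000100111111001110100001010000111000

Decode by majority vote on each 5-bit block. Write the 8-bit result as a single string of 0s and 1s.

Block 1 (01010): 2 ones → 0
Block 2 (00100): 1 one → 0
Block 3 (11111): 5 ones → 1
Block 4 (10011): 3 ones → 1
Block 5 (10100): 2 ones → 0
Block 6 (00101): 2 ones → 0
Block 7 (00001): 1 one → 0
Block 8 (11000): 2 ones → 0

00110000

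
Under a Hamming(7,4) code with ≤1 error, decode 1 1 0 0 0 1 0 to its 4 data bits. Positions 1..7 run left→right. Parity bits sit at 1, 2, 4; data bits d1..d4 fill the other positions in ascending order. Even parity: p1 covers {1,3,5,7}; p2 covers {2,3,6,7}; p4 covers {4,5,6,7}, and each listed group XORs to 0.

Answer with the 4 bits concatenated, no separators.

s1 (pos 1,3,5,7): 1⊕0⊕0⊕0 = 1
s2 (pos 2,3,6,7): 1⊕0⊕1⊕0 = 0
s4 (pos 4,5,6,7): 0⊕0⊕1⊕0 = 1
Syndrome s4…s1 = 101 → error at position 5.
Flip position 5: 1100010 → 1100110
Read data bits from positions 3,5,6,7: 0110

0110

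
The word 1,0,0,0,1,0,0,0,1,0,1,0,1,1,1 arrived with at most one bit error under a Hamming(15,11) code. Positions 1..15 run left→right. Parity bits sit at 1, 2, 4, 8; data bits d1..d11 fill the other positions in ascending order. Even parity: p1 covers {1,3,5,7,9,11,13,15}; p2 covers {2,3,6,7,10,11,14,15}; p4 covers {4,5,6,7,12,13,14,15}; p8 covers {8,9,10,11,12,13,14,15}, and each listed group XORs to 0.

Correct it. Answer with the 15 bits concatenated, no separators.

100010001110111

s1 (pos 1,3,5,7,9,11,13,15): 1⊕0⊕1⊕0⊕1⊕1⊕1⊕1 = 0
s2 (pos 2,3,6,7,10,11,14,15): 0⊕0⊕0⊕0⊕0⊕1⊕1⊕1 = 1
s4 (pos 4,5,6,7,12,13,14,15): 0⊕1⊕0⊕0⊕0⊕1⊕1⊕1 = 0
s8 (pos 8,9,10,11,12,13,14,15): 0⊕1⊕0⊕1⊕0⊕1⊕1⊕1 = 1
Syndrome s8…s1 = 1010 → error at position 10.
Flip position 10: 100010001010111 → 100010001110111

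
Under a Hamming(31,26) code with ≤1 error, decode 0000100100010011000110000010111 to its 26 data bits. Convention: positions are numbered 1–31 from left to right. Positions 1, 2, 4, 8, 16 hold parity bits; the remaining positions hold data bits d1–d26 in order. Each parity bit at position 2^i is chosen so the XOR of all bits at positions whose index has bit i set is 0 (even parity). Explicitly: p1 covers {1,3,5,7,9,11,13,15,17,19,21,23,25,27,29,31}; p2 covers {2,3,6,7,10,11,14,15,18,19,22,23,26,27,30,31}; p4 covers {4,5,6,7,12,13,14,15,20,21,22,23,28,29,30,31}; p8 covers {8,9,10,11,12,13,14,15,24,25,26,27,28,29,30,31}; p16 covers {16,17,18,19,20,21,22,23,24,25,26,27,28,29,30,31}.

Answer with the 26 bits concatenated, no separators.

s1 (pos 1,3,5,7,9,11,13,15,17,19,21,23,25,27,29,31): 0⊕0⊕1⊕0⊕0⊕0⊕0⊕1⊕0⊕0⊕1⊕0⊕0⊕1⊕1⊕1 = 0
s2 (pos 2,3,6,7,10,11,14,15,18,19,22,23,26,27,30,31): 0⊕0⊕0⊕0⊕0⊕0⊕0⊕1⊕0⊕0⊕0⊕0⊕0⊕1⊕1⊕1 = 0
s4 (pos 4,5,6,7,12,13,14,15,20,21,22,23,28,29,30,31): 0⊕1⊕0⊕0⊕1⊕0⊕0⊕1⊕1⊕1⊕0⊕0⊕0⊕1⊕1⊕1 = 0
s8 (pos 8,9,10,11,12,13,14,15,24,25,26,27,28,29,30,31): 1⊕0⊕0⊕0⊕1⊕0⊕0⊕1⊕0⊕0⊕0⊕1⊕0⊕1⊕1⊕1 = 1
s16 (pos 16,17,18,19,20,21,22,23,24,25,26,27,28,29,30,31): 1⊕0⊕0⊕0⊕1⊕1⊕0⊕0⊕0⊕0⊕0⊕1⊕0⊕1⊕1⊕1 = 1
Syndrome s16…s1 = 11000 → error at position 24.
Flip position 24: 0000100100010011000110000010111 → 0000100100010011000110010010111
Read data bits from positions 3,5,6,7,9,10,11,12,13,14,15,17,18,19,20,21,22,23,24,25,26,27,28,29,30,31: 01000001001000110010010111

01000001001000110010010111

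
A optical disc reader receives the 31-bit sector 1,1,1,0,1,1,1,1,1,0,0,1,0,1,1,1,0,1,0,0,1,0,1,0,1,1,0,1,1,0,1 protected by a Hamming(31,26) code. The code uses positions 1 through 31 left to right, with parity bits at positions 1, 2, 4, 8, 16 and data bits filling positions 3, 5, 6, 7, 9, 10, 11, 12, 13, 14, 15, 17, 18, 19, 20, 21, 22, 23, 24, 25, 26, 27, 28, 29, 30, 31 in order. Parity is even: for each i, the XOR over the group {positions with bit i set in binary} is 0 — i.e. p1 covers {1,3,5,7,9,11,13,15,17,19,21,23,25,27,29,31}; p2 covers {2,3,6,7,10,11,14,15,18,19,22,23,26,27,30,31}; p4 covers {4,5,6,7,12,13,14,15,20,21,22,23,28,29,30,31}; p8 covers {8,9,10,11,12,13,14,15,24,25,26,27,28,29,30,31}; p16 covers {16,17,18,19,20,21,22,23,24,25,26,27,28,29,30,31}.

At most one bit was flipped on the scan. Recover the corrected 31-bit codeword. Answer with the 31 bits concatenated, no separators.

s1 (pos 1,3,5,7,9,11,13,15,17,19,21,23,25,27,29,31): 1⊕1⊕1⊕1⊕1⊕0⊕0⊕1⊕0⊕0⊕1⊕1⊕1⊕0⊕1⊕1 = 1
s2 (pos 2,3,6,7,10,11,14,15,18,19,22,23,26,27,30,31): 1⊕1⊕1⊕1⊕0⊕0⊕1⊕1⊕1⊕0⊕0⊕1⊕1⊕0⊕0⊕1 = 0
s4 (pos 4,5,6,7,12,13,14,15,20,21,22,23,28,29,30,31): 0⊕1⊕1⊕1⊕1⊕0⊕1⊕1⊕0⊕1⊕0⊕1⊕1⊕1⊕0⊕1 = 1
s8 (pos 8,9,10,11,12,13,14,15,24,25,26,27,28,29,30,31): 1⊕1⊕0⊕0⊕1⊕0⊕1⊕1⊕0⊕1⊕1⊕0⊕1⊕1⊕0⊕1 = 0
s16 (pos 16,17,18,19,20,21,22,23,24,25,26,27,28,29,30,31): 1⊕0⊕1⊕0⊕0⊕1⊕0⊕1⊕0⊕1⊕1⊕0⊕1⊕1⊕0⊕1 = 1
Syndrome s16…s1 = 10101 → error at position 21.
Flip position 21: 1110111110010111010010101101101 → 1110111110010111010000101101101

1110111110010111010000101101101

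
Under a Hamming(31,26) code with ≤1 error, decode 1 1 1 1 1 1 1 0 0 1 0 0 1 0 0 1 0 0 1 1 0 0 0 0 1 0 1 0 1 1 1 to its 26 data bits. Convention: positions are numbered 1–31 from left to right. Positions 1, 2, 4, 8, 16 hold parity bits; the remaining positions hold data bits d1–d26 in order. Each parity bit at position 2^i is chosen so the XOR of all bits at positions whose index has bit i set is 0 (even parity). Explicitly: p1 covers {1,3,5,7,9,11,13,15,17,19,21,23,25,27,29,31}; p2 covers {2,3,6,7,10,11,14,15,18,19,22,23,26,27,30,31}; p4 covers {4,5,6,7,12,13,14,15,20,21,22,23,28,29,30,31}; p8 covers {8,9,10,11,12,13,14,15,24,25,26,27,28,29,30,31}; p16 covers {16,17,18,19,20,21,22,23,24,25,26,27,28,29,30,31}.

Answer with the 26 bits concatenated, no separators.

s1 (pos 1,3,5,7,9,11,13,15,17,19,21,23,25,27,29,31): 1⊕1⊕1⊕1⊕0⊕0⊕1⊕0⊕0⊕1⊕0⊕0⊕1⊕1⊕1⊕1 = 0
s2 (pos 2,3,6,7,10,11,14,15,18,19,22,23,26,27,30,31): 1⊕1⊕1⊕1⊕1⊕0⊕0⊕0⊕0⊕1⊕0⊕0⊕0⊕1⊕1⊕1 = 1
s4 (pos 4,5,6,7,12,13,14,15,20,21,22,23,28,29,30,31): 1⊕1⊕1⊕1⊕0⊕1⊕0⊕0⊕1⊕0⊕0⊕0⊕0⊕1⊕1⊕1 = 1
s8 (pos 8,9,10,11,12,13,14,15,24,25,26,27,28,29,30,31): 0⊕0⊕1⊕0⊕0⊕1⊕0⊕0⊕0⊕1⊕0⊕1⊕0⊕1⊕1⊕1 = 1
s16 (pos 16,17,18,19,20,21,22,23,24,25,26,27,28,29,30,31): 1⊕0⊕0⊕1⊕1⊕0⊕0⊕0⊕0⊕1⊕0⊕1⊕0⊕1⊕1⊕1 = 0
Syndrome s16…s1 = 01110 → error at position 14.
Flip position 14: 1111111001001001001100001010111 → 1111111001001101001100001010111
Read data bits from positions 3,5,6,7,9,10,11,12,13,14,15,17,18,19,20,21,22,23,24,25,26,27,28,29,30,31: 11110100110001100001010111

11110100110001100001010111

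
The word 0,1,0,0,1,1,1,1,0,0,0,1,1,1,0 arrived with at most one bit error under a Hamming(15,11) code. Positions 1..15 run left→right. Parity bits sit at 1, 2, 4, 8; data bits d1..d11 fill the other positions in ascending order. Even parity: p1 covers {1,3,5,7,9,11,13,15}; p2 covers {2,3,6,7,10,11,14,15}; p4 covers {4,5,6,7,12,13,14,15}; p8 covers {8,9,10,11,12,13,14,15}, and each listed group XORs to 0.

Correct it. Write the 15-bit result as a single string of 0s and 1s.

110011110001110

s1 (pos 1,3,5,7,9,11,13,15): 0⊕0⊕1⊕1⊕0⊕0⊕1⊕0 = 1
s2 (pos 2,3,6,7,10,11,14,15): 1⊕0⊕1⊕1⊕0⊕0⊕1⊕0 = 0
s4 (pos 4,5,6,7,12,13,14,15): 0⊕1⊕1⊕1⊕1⊕1⊕1⊕0 = 0
s8 (pos 8,9,10,11,12,13,14,15): 1⊕0⊕0⊕0⊕1⊕1⊕1⊕0 = 0
Syndrome s8…s1 = 0001 → error at position 1.
Flip position 1: 010011110001110 → 110011110001110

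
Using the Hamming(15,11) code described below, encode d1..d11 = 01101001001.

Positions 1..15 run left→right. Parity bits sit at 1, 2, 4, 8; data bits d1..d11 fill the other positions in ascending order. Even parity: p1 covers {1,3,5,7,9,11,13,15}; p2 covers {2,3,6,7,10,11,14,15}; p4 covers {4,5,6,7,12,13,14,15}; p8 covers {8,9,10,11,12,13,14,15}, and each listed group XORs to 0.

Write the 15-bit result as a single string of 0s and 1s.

100011011001001

Place data at non-parity positions: p1 p2 0 p4 1 1 0 p8 1 0 0 1 0 0 1
p1 (pos 1,3,5,7,9,11,13,15): XOR of data positions = 0⊕1⊕0⊕1⊕0⊕0⊕1 = 1
p2 (pos 2,3,6,7,10,11,14,15): XOR of data positions = 0⊕1⊕0⊕0⊕0⊕0⊕1 = 0
p4 (pos 4,5,6,7,12,13,14,15): XOR of data positions = 1⊕1⊕0⊕1⊕0⊕0⊕1 = 0
p8 (pos 8,9,10,11,12,13,14,15): XOR of data positions = 1⊕0⊕0⊕1⊕0⊕0⊕1 = 1
Codeword: 100011011001001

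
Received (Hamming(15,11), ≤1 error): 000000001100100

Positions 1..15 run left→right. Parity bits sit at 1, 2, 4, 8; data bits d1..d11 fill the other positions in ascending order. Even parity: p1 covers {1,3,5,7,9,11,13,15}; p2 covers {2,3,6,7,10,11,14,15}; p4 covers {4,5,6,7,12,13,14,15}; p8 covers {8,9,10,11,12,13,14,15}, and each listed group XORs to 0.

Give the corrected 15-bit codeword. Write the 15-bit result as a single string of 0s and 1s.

000000001100110

s1 (pos 1,3,5,7,9,11,13,15): 0⊕0⊕0⊕0⊕1⊕0⊕1⊕0 = 0
s2 (pos 2,3,6,7,10,11,14,15): 0⊕0⊕0⊕0⊕1⊕0⊕0⊕0 = 1
s4 (pos 4,5,6,7,12,13,14,15): 0⊕0⊕0⊕0⊕0⊕1⊕0⊕0 = 1
s8 (pos 8,9,10,11,12,13,14,15): 0⊕1⊕1⊕0⊕0⊕1⊕0⊕0 = 1
Syndrome s8…s1 = 1110 → error at position 14.
Flip position 14: 000000001100100 → 000000001100110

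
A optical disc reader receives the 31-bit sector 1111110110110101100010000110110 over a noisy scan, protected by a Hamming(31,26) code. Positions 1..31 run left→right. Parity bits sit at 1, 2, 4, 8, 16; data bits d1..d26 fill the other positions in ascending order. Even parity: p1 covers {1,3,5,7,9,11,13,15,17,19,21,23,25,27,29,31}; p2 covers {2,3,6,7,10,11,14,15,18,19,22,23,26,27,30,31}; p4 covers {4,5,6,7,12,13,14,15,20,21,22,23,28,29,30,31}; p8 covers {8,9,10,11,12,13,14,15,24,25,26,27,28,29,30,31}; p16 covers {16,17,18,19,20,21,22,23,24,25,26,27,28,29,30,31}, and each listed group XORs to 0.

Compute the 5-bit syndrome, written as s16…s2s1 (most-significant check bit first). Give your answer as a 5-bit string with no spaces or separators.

s1 (pos 1,3,5,7,9,11,13,15,17,19,21,23,25,27,29,31): 1⊕1⊕1⊕0⊕1⊕1⊕0⊕0⊕1⊕0⊕1⊕0⊕0⊕1⊕1⊕0 = 1
s2 (pos 2,3,6,7,10,11,14,15,18,19,22,23,26,27,30,31): 1⊕1⊕1⊕0⊕0⊕1⊕1⊕0⊕0⊕0⊕0⊕0⊕1⊕1⊕1⊕0 = 0
s4 (pos 4,5,6,7,12,13,14,15,20,21,22,23,28,29,30,31): 1⊕1⊕1⊕0⊕1⊕0⊕1⊕0⊕0⊕1⊕0⊕0⊕0⊕1⊕1⊕0 = 0
s8 (pos 8,9,10,11,12,13,14,15,24,25,26,27,28,29,30,31): 1⊕1⊕0⊕1⊕1⊕0⊕1⊕0⊕0⊕0⊕1⊕1⊕0⊕1⊕1⊕0 = 1
s16 (pos 16,17,18,19,20,21,22,23,24,25,26,27,28,29,30,31): 1⊕1⊕0⊕0⊕0⊕1⊕0⊕0⊕0⊕0⊕1⊕1⊕0⊕1⊕1⊕0 = 1
Syndrome s16…s1 = 11001 → error at position 25.

11001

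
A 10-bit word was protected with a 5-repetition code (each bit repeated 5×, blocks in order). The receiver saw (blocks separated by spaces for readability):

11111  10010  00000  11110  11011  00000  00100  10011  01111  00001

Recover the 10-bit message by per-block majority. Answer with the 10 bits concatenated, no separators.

1001100110

Block 1 (11111): 5 ones → 1
Block 2 (10010): 2 ones → 0
Block 3 (00000): 0 ones → 0
Block 4 (11110): 4 ones → 1
Block 5 (11011): 4 ones → 1
Block 6 (00000): 0 ones → 0
Block 7 (00100): 1 one → 0
Block 8 (10011): 3 ones → 1
Block 9 (01111): 4 ones → 1
Block 10 (00001): 1 one → 0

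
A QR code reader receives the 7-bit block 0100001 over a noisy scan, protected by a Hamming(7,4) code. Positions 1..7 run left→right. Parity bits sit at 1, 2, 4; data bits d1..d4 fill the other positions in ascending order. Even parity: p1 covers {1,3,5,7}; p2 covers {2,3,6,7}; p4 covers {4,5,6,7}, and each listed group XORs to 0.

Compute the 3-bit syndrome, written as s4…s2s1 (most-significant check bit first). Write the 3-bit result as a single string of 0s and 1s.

101

s1 (pos 1,3,5,7): 0⊕0⊕0⊕1 = 1
s2 (pos 2,3,6,7): 1⊕0⊕0⊕1 = 0
s4 (pos 4,5,6,7): 0⊕0⊕0⊕1 = 1
Syndrome s4…s1 = 101 → error at position 5.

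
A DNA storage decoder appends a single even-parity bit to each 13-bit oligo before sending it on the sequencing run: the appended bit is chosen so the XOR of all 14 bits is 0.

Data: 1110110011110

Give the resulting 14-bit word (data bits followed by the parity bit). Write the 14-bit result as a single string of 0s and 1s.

XOR of the 13 data bits: 1⊕1⊕1⊕0⊕1⊕1⊕0⊕0⊕1⊕1⊕1⊕1⊕0 = 1
Parity bit = 1 (so all 14 bits XOR to 0).

11101100111101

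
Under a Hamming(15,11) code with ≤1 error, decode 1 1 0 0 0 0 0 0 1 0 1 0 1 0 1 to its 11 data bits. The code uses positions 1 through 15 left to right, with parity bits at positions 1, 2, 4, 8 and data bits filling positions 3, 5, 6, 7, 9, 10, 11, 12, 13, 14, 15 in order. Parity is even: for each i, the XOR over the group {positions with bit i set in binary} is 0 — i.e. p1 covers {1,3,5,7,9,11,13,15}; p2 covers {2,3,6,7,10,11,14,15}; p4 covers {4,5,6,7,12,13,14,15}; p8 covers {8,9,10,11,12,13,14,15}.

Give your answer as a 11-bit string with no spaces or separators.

10001010101

s1 (pos 1,3,5,7,9,11,13,15): 1⊕0⊕0⊕0⊕1⊕1⊕1⊕1 = 1
s2 (pos 2,3,6,7,10,11,14,15): 1⊕0⊕0⊕0⊕0⊕1⊕0⊕1 = 1
s4 (pos 4,5,6,7,12,13,14,15): 0⊕0⊕0⊕0⊕0⊕1⊕0⊕1 = 0
s8 (pos 8,9,10,11,12,13,14,15): 0⊕1⊕0⊕1⊕0⊕1⊕0⊕1 = 0
Syndrome s8…s1 = 0011 → error at position 3.
Flip position 3: 110000001010101 → 111000001010101
Read data bits from positions 3,5,6,7,9,10,11,12,13,14,15: 10001010101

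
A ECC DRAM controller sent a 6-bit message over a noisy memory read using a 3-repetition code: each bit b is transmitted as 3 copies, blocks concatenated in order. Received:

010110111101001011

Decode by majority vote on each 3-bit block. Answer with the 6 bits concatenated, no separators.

011101

Block 1 (010): 1 one → 0
Block 2 (110): 2 ones → 1
Block 3 (111): 3 ones → 1
Block 4 (101): 2 ones → 1
Block 5 (001): 1 one → 0
Block 6 (011): 2 ones → 1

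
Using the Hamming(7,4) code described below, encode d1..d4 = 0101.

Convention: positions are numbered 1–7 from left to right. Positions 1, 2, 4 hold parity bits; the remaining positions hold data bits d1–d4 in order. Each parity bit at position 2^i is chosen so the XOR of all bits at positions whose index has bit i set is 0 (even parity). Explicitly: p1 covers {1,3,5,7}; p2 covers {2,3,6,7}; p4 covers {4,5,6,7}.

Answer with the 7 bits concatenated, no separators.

Place data at non-parity positions: p1 p2 0 p4 1 0 1
p1 (pos 1,3,5,7): XOR of data positions = 0⊕1⊕1 = 0
p2 (pos 2,3,6,7): XOR of data positions = 0⊕0⊕1 = 1
p4 (pos 4,5,6,7): XOR of data positions = 1⊕0⊕1 = 0
Codeword: 0100101

0100101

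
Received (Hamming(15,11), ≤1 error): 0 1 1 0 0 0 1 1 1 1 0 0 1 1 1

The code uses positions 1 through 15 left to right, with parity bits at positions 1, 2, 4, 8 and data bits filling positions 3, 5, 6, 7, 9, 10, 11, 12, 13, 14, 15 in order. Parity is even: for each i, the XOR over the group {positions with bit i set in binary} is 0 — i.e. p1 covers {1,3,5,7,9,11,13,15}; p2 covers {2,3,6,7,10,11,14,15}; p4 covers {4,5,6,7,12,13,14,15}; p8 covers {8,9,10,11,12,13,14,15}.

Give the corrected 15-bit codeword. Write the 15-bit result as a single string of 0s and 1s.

s1 (pos 1,3,5,7,9,11,13,15): 0⊕1⊕0⊕1⊕1⊕0⊕1⊕1 = 1
s2 (pos 2,3,6,7,10,11,14,15): 1⊕1⊕0⊕1⊕1⊕0⊕1⊕1 = 0
s4 (pos 4,5,6,7,12,13,14,15): 0⊕0⊕0⊕1⊕0⊕1⊕1⊕1 = 0
s8 (pos 8,9,10,11,12,13,14,15): 1⊕1⊕1⊕0⊕0⊕1⊕1⊕1 = 0
Syndrome s8…s1 = 0001 → error at position 1.
Flip position 1: 011000111100111 → 111000111100111

111000111100111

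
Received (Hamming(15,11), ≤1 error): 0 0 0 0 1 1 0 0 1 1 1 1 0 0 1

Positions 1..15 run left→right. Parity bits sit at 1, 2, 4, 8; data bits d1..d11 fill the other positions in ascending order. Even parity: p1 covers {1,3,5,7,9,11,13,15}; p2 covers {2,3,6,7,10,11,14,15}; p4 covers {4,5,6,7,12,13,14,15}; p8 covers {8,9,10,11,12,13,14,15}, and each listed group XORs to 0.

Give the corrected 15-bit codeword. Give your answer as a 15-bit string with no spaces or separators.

s1 (pos 1,3,5,7,9,11,13,15): 0⊕0⊕1⊕0⊕1⊕1⊕0⊕1 = 0
s2 (pos 2,3,6,7,10,11,14,15): 0⊕0⊕1⊕0⊕1⊕1⊕0⊕1 = 0
s4 (pos 4,5,6,7,12,13,14,15): 0⊕1⊕1⊕0⊕1⊕0⊕0⊕1 = 0
s8 (pos 8,9,10,11,12,13,14,15): 0⊕1⊕1⊕1⊕1⊕0⊕0⊕1 = 1
Syndrome s8…s1 = 1000 → error at position 8.
Flip position 8: 000011001111001 → 000011011111001

000011011111001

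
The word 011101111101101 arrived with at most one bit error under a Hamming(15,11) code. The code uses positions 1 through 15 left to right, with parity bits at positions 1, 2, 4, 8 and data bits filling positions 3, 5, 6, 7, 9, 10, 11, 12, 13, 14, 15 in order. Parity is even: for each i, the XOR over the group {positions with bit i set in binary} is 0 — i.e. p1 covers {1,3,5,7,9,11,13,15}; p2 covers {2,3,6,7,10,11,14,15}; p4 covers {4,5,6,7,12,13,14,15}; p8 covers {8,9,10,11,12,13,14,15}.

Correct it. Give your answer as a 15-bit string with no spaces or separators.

111101111101101

s1 (pos 1,3,5,7,9,11,13,15): 0⊕1⊕0⊕1⊕1⊕0⊕1⊕1 = 1
s2 (pos 2,3,6,7,10,11,14,15): 1⊕1⊕1⊕1⊕1⊕0⊕0⊕1 = 0
s4 (pos 4,5,6,7,12,13,14,15): 1⊕0⊕1⊕1⊕1⊕1⊕0⊕1 = 0
s8 (pos 8,9,10,11,12,13,14,15): 1⊕1⊕1⊕0⊕1⊕1⊕0⊕1 = 0
Syndrome s8…s1 = 0001 → error at position 1.
Flip position 1: 011101111101101 → 111101111101101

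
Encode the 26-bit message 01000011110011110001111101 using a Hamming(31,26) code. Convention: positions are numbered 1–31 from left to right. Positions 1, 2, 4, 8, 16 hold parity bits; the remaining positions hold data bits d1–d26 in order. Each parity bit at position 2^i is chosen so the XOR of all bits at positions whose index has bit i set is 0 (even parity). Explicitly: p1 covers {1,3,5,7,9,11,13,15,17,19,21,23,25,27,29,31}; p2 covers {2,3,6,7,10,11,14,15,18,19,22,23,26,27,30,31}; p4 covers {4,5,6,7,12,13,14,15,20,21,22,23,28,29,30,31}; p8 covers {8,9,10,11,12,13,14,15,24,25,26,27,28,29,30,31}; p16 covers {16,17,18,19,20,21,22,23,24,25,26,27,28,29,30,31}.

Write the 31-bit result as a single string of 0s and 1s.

1101100000111100011110001111101

Place data at non-parity positions: p1 p2 0 p4 1 0 0 p8 0 0 1 1 1 1 0 p16 0 1 1 1 1 0 0 0 1 1 1 1 1 0 1
p1 (pos 1,3,5,7,9,11,13,15,17,19,21,23,25,27,29,31): XOR of data positions = 0⊕1⊕0⊕0⊕1⊕1⊕0⊕0⊕1⊕1⊕0⊕1⊕1⊕1⊕1 = 1
p2 (pos 2,3,6,7,10,11,14,15,18,19,22,23,26,27,30,31): XOR of data positions = 0⊕0⊕0⊕0⊕1⊕1⊕0⊕1⊕1⊕0⊕0⊕1⊕1⊕0⊕1 = 1
p4 (pos 4,5,6,7,12,13,14,15,20,21,22,23,28,29,30,31): XOR of data positions = 1⊕0⊕0⊕1⊕1⊕1⊕0⊕1⊕1⊕0⊕0⊕1⊕1⊕0⊕1 = 1
p8 (pos 8,9,10,11,12,13,14,15,24,25,26,27,28,29,30,31): XOR of data positions = 0⊕0⊕1⊕1⊕1⊕1⊕0⊕0⊕1⊕1⊕1⊕1⊕1⊕0⊕1 = 0
p16 (pos 16,17,18,19,20,21,22,23,24,25,26,27,28,29,30,31): XOR of data positions = 0⊕1⊕1⊕1⊕1⊕0⊕0⊕0⊕1⊕1⊕1⊕1⊕1⊕0⊕1 = 0
Codeword: 1101100000111100011110001111101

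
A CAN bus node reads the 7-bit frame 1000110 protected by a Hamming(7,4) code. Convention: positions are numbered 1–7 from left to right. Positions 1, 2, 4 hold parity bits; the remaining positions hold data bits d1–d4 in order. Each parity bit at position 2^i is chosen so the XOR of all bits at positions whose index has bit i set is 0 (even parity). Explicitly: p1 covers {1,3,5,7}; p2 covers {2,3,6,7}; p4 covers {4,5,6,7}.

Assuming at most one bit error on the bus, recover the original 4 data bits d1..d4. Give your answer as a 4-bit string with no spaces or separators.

0110

s1 (pos 1,3,5,7): 1⊕0⊕1⊕0 = 0
s2 (pos 2,3,6,7): 0⊕0⊕1⊕0 = 1
s4 (pos 4,5,6,7): 0⊕1⊕1⊕0 = 0
Syndrome s4…s1 = 010 → error at position 2.
Flip position 2: 1000110 → 1100110
Read data bits from positions 3,5,6,7: 0110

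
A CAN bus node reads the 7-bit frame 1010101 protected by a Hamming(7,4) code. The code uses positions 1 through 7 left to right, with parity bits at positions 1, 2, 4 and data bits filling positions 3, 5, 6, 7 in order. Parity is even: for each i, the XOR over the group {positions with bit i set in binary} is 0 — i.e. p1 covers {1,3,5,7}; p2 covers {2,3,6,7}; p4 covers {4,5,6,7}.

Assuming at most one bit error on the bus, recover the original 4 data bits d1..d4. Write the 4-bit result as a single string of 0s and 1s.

1101

s1 (pos 1,3,5,7): 1⊕1⊕1⊕1 = 0
s2 (pos 2,3,6,7): 0⊕1⊕0⊕1 = 0
s4 (pos 4,5,6,7): 0⊕1⊕0⊕1 = 0
Syndrome s4…s1 = 000 → no error.
Read data bits from positions 3,5,6,7: 1101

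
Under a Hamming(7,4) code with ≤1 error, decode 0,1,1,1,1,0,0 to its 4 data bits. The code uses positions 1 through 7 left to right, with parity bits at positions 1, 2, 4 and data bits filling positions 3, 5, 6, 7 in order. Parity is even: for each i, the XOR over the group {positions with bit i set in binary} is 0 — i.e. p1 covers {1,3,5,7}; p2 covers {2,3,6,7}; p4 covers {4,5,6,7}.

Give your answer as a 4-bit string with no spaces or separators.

s1 (pos 1,3,5,7): 0⊕1⊕1⊕0 = 0
s2 (pos 2,3,6,7): 1⊕1⊕0⊕0 = 0
s4 (pos 4,5,6,7): 1⊕1⊕0⊕0 = 0
Syndrome s4…s1 = 000 → no error.
Read data bits from positions 3,5,6,7: 1100

1100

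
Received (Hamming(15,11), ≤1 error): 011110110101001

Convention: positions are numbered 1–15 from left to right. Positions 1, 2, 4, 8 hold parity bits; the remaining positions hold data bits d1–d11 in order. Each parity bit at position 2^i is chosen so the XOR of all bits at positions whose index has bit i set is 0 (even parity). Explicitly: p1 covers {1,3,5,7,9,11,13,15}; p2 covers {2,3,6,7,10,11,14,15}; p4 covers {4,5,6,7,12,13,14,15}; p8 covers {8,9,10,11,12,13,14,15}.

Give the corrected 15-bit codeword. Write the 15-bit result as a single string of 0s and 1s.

011111110101001

s1 (pos 1,3,5,7,9,11,13,15): 0⊕1⊕1⊕1⊕0⊕0⊕0⊕1 = 0
s2 (pos 2,3,6,7,10,11,14,15): 1⊕1⊕0⊕1⊕1⊕0⊕0⊕1 = 1
s4 (pos 4,5,6,7,12,13,14,15): 1⊕1⊕0⊕1⊕1⊕0⊕0⊕1 = 1
s8 (pos 8,9,10,11,12,13,14,15): 1⊕0⊕1⊕0⊕1⊕0⊕0⊕1 = 0
Syndrome s8…s1 = 0110 → error at position 6.
Flip position 6: 011110110101001 → 011111110101001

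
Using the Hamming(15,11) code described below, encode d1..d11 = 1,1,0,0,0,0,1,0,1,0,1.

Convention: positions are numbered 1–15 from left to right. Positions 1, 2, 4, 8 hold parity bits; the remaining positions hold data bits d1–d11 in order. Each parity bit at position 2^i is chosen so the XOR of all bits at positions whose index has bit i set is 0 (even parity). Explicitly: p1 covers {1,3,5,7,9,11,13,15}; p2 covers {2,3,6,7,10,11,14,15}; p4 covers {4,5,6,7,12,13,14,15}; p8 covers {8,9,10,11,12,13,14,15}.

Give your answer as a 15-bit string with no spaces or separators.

Place data at non-parity positions: p1 p2 1 p4 1 0 0 p8 0 0 1 0 1 0 1
p1 (pos 1,3,5,7,9,11,13,15): XOR of data positions = 1⊕1⊕0⊕0⊕1⊕1⊕1 = 1
p2 (pos 2,3,6,7,10,11,14,15): XOR of data positions = 1⊕0⊕0⊕0⊕1⊕0⊕1 = 1
p4 (pos 4,5,6,7,12,13,14,15): XOR of data positions = 1⊕0⊕0⊕0⊕1⊕0⊕1 = 1
p8 (pos 8,9,10,11,12,13,14,15): XOR of data positions = 0⊕0⊕1⊕0⊕1⊕0⊕1 = 1
Codeword: 111110010010101

111110010010101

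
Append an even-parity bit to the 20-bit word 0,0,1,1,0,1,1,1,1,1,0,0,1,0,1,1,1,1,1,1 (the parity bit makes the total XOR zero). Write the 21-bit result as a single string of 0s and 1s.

XOR of the 20 data bits: 0⊕0⊕1⊕1⊕0⊕1⊕1⊕1⊕1⊕1⊕0⊕0⊕1⊕0⊕1⊕1⊕1⊕1⊕1⊕1 = 0
Parity bit = 0 (so all 21 bits XOR to 0).

001101111100101111110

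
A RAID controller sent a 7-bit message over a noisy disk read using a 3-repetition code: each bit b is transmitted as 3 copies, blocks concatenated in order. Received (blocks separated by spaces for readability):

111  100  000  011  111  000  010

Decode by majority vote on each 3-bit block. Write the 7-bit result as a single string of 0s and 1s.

Block 1 (111): 3 ones → 1
Block 2 (100): 1 one → 0
Block 3 (000): 0 ones → 0
Block 4 (011): 2 ones → 1
Block 5 (111): 3 ones → 1
Block 6 (000): 0 ones → 0
Block 7 (010): 1 one → 0

1001100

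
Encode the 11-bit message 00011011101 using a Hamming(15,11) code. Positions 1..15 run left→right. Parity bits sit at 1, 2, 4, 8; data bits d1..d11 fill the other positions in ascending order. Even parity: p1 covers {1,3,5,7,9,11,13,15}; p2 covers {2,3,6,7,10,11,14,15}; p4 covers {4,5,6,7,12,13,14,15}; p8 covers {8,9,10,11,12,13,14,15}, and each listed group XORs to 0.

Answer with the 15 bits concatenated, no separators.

Place data at non-parity positions: p1 p2 0 p4 0 0 1 p8 1 0 1 1 1 0 1
p1 (pos 1,3,5,7,9,11,13,15): XOR of data positions = 0⊕0⊕1⊕1⊕1⊕1⊕1 = 1
p2 (pos 2,3,6,7,10,11,14,15): XOR of data positions = 0⊕0⊕1⊕0⊕1⊕0⊕1 = 1
p4 (pos 4,5,6,7,12,13,14,15): XOR of data positions = 0⊕0⊕1⊕1⊕1⊕0⊕1 = 0
p8 (pos 8,9,10,11,12,13,14,15): XOR of data positions = 1⊕0⊕1⊕1⊕1⊕0⊕1 = 1
Codeword: 110000111011101

110000111011101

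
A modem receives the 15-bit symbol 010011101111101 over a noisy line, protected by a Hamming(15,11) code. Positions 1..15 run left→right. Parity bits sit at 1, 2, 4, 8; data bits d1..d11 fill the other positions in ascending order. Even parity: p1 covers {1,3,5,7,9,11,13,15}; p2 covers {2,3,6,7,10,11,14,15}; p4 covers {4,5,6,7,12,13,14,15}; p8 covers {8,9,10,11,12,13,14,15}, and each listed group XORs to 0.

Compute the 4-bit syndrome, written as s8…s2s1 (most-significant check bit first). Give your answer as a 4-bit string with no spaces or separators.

0000

s1 (pos 1,3,5,7,9,11,13,15): 0⊕0⊕1⊕1⊕1⊕1⊕1⊕1 = 0
s2 (pos 2,3,6,7,10,11,14,15): 1⊕0⊕1⊕1⊕1⊕1⊕0⊕1 = 0
s4 (pos 4,5,6,7,12,13,14,15): 0⊕1⊕1⊕1⊕1⊕1⊕0⊕1 = 0
s8 (pos 8,9,10,11,12,13,14,15): 0⊕1⊕1⊕1⊕1⊕1⊕0⊕1 = 0
Syndrome s8…s1 = 0000 → no error.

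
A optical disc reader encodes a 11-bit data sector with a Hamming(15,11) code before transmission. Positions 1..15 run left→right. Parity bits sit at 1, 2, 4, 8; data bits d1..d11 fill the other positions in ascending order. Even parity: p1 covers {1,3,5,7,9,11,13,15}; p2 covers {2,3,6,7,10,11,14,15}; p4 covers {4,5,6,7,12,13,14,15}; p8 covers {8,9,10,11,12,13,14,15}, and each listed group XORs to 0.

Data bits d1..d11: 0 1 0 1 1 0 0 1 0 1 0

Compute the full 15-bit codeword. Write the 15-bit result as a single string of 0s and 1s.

100010111001010

Place data at non-parity positions: p1 p2 0 p4 1 0 1 p8 1 0 0 1 0 1 0
p1 (pos 1,3,5,7,9,11,13,15): XOR of data positions = 0⊕1⊕1⊕1⊕0⊕0⊕0 = 1
p2 (pos 2,3,6,7,10,11,14,15): XOR of data positions = 0⊕0⊕1⊕0⊕0⊕1⊕0 = 0
p4 (pos 4,5,6,7,12,13,14,15): XOR of data positions = 1⊕0⊕1⊕1⊕0⊕1⊕0 = 0
p8 (pos 8,9,10,11,12,13,14,15): XOR of data positions = 1⊕0⊕0⊕1⊕0⊕1⊕0 = 1
Codeword: 100010111001010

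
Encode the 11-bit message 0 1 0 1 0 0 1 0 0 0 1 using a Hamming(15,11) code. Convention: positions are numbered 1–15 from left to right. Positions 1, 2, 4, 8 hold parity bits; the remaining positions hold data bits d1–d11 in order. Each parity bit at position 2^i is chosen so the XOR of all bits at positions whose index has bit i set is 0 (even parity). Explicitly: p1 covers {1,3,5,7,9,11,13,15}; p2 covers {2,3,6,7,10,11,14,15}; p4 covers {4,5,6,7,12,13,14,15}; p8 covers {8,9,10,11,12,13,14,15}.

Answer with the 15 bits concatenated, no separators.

010110100010001

Place data at non-parity positions: p1 p2 0 p4 1 0 1 p8 0 0 1 0 0 0 1
p1 (pos 1,3,5,7,9,11,13,15): XOR of data positions = 0⊕1⊕1⊕0⊕1⊕0⊕1 = 0
p2 (pos 2,3,6,7,10,11,14,15): XOR of data positions = 0⊕0⊕1⊕0⊕1⊕0⊕1 = 1
p4 (pos 4,5,6,7,12,13,14,15): XOR of data positions = 1⊕0⊕1⊕0⊕0⊕0⊕1 = 1
p8 (pos 8,9,10,11,12,13,14,15): XOR of data positions = 0⊕0⊕1⊕0⊕0⊕0⊕1 = 0
Codeword: 010110100010001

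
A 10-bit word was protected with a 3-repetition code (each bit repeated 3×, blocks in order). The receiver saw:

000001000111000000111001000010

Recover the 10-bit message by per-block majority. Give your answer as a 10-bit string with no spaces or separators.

Block 1 (000): 0 ones → 0
Block 2 (001): 1 one → 0
Block 3 (000): 0 ones → 0
Block 4 (111): 3 ones → 1
Block 5 (000): 0 ones → 0
Block 6 (000): 0 ones → 0
Block 7 (111): 3 ones → 1
Block 8 (001): 1 one → 0
Block 9 (000): 0 ones → 0
Block 10 (010): 1 one → 0

0001001000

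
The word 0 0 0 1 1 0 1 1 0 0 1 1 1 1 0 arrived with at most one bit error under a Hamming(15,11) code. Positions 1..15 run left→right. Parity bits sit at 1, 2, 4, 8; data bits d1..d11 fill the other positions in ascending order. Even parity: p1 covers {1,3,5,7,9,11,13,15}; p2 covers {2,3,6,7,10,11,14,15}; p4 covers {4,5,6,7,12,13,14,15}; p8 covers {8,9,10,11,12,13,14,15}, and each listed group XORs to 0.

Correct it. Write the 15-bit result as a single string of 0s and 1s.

000110110111110

s1 (pos 1,3,5,7,9,11,13,15): 0⊕0⊕1⊕1⊕0⊕1⊕1⊕0 = 0
s2 (pos 2,3,6,7,10,11,14,15): 0⊕0⊕0⊕1⊕0⊕1⊕1⊕0 = 1
s4 (pos 4,5,6,7,12,13,14,15): 1⊕1⊕0⊕1⊕1⊕1⊕1⊕0 = 0
s8 (pos 8,9,10,11,12,13,14,15): 1⊕0⊕0⊕1⊕1⊕1⊕1⊕0 = 1
Syndrome s8…s1 = 1010 → error at position 10.
Flip position 10: 000110110011110 → 000110110111110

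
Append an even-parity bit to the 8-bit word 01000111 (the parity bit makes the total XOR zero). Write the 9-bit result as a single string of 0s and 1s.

XOR of the 8 data bits: 0⊕1⊕0⊕0⊕0⊕1⊕1⊕1 = 0
Parity bit = 0 (so all 9 bits XOR to 0).

010001110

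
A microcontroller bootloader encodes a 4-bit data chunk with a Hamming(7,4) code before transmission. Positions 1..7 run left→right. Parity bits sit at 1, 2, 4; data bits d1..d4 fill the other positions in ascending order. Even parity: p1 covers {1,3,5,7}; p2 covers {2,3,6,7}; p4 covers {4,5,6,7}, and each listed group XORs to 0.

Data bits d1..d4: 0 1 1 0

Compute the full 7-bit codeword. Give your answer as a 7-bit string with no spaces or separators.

1100110

Place data at non-parity positions: p1 p2 0 p4 1 1 0
p1 (pos 1,3,5,7): XOR of data positions = 0⊕1⊕0 = 1
p2 (pos 2,3,6,7): XOR of data positions = 0⊕1⊕0 = 1
p4 (pos 4,5,6,7): XOR of data positions = 1⊕1⊕0 = 0
Codeword: 1100110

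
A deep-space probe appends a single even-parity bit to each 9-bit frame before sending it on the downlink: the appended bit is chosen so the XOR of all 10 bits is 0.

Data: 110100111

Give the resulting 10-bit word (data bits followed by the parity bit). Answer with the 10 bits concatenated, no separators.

1101001110

XOR of the 9 data bits: 1⊕1⊕0⊕1⊕0⊕0⊕1⊕1⊕1 = 0
Parity bit = 0 (so all 10 bits XOR to 0).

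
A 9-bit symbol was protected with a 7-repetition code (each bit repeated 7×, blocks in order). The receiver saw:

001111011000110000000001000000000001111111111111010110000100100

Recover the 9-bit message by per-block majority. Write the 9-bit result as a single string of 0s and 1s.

110001100

Block 1 (0011110): 4 ones → 1
Block 2 (1100011): 4 ones → 1
Block 3 (0000000): 0 ones → 0
Block 4 (0010000): 1 one → 0
Block 5 (0000000): 0 ones → 0
Block 6 (1111111): 7 ones → 1
Block 7 (1111110): 6 ones → 1
Block 8 (1011000): 3 ones → 0
Block 9 (0100100): 2 ones → 0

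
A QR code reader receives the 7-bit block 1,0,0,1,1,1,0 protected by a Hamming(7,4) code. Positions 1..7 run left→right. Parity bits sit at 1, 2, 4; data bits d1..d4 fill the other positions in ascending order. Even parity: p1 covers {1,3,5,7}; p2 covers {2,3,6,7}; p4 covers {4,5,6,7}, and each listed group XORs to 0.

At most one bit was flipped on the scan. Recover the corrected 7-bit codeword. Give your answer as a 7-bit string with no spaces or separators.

1001100

s1 (pos 1,3,5,7): 1⊕0⊕1⊕0 = 0
s2 (pos 2,3,6,7): 0⊕0⊕1⊕0 = 1
s4 (pos 4,5,6,7): 1⊕1⊕1⊕0 = 1
Syndrome s4…s1 = 110 → error at position 6.
Flip position 6: 1001110 → 1001100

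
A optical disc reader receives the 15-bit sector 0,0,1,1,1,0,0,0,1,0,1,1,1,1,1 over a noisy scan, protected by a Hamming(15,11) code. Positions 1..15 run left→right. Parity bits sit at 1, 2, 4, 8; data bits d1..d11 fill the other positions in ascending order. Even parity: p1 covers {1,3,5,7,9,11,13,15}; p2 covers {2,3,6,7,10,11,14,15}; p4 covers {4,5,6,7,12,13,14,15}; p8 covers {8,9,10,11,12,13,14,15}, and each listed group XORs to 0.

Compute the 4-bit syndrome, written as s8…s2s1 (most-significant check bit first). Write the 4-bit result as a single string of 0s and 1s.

0000

s1 (pos 1,3,5,7,9,11,13,15): 0⊕1⊕1⊕0⊕1⊕1⊕1⊕1 = 0
s2 (pos 2,3,6,7,10,11,14,15): 0⊕1⊕0⊕0⊕0⊕1⊕1⊕1 = 0
s4 (pos 4,5,6,7,12,13,14,15): 1⊕1⊕0⊕0⊕1⊕1⊕1⊕1 = 0
s8 (pos 8,9,10,11,12,13,14,15): 0⊕1⊕0⊕1⊕1⊕1⊕1⊕1 = 0
Syndrome s8…s1 = 0000 → no error.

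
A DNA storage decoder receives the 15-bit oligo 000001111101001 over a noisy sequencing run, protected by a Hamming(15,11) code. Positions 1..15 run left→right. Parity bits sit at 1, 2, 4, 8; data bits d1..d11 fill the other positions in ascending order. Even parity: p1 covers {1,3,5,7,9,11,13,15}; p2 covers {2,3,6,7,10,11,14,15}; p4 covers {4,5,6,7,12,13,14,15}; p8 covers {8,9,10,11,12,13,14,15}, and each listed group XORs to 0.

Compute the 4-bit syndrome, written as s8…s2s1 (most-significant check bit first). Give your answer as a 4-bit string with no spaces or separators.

1001

s1 (pos 1,3,5,7,9,11,13,15): 0⊕0⊕0⊕1⊕1⊕0⊕0⊕1 = 1
s2 (pos 2,3,6,7,10,11,14,15): 0⊕0⊕1⊕1⊕1⊕0⊕0⊕1 = 0
s4 (pos 4,5,6,7,12,13,14,15): 0⊕0⊕1⊕1⊕1⊕0⊕0⊕1 = 0
s8 (pos 8,9,10,11,12,13,14,15): 1⊕1⊕1⊕0⊕1⊕0⊕0⊕1 = 1
Syndrome s8…s1 = 1001 → error at position 9.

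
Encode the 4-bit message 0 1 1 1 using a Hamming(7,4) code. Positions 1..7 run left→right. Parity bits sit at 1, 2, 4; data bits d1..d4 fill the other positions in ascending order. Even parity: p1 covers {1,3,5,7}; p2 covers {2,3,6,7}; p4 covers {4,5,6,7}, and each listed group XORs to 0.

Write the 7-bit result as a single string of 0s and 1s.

Place data at non-parity positions: p1 p2 0 p4 1 1 1
p1 (pos 1,3,5,7): XOR of data positions = 0⊕1⊕1 = 0
p2 (pos 2,3,6,7): XOR of data positions = 0⊕1⊕1 = 0
p4 (pos 4,5,6,7): XOR of data positions = 1⊕1⊕1 = 1
Codeword: 0001111

0001111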